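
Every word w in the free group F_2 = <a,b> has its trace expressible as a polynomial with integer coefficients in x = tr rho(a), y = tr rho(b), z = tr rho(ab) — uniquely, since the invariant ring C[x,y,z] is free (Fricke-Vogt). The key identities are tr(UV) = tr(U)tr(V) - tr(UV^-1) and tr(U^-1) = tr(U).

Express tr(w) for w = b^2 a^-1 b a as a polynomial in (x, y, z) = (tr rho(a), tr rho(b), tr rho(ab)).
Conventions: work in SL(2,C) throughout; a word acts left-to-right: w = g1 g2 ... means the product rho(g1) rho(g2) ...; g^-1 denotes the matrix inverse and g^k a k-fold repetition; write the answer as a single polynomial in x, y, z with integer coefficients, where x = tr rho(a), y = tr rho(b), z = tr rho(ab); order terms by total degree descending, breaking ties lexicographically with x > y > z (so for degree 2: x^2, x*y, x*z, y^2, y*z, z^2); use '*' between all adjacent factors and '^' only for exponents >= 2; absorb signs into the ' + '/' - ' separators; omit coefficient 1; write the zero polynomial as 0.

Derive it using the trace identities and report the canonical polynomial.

x*y^2*z - x^2*y - y*z^2 + y

tr(a b^2) = tr(b) tr(a b) - tr(a) = y*z - x
tr(b a b^2) = tr(b) tr(a b^2) - tr(a b) = y^2*z - x*y - z
tr(a b a b) = tr(a b) tr(a b) - tr(1)   [split at repeated a] = z^2 - 2
tr(a b a) = tr(a) tr(b a) - tr(b) = x*z - y
tr(b a b^2 a) = tr(b) tr(a b a b) - tr(a b a) = y*z^2 - x*z - y
tr(b^2 a^-1 b a) = tr(b a b^2) tr(a) - tr(b a b^2 a) = x*y^2*z - x^2*y - y*z^2 + y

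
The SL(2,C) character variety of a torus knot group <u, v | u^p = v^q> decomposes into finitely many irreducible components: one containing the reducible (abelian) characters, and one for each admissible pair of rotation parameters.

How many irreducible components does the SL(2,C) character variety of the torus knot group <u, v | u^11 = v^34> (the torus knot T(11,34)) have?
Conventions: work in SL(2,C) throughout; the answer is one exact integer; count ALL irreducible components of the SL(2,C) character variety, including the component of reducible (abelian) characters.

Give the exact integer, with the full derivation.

In the torus knot group T(11,34), u^11 = v^34 is central, so an irreducible representation sends it to +I or -I (Schur).
So on each irreducible component the traces are pinned: tr(u) = 2*cos(pi*alpha/11) with 1 <= alpha <= 10, tr(v) = 2*cos(pi*beta/34) with 1 <= beta <= 33.
Consistency of u^11 = (-1)^alpha I with v^34 = (-1)^beta I forces alpha = beta (mod 2).
Enumerate parity-matched pairs: 5*17 odd-odd plus 5*16 even-even gives 165.
That is 165 components of irreducible characters, and with the reducible (abelian) component the total is 166.

166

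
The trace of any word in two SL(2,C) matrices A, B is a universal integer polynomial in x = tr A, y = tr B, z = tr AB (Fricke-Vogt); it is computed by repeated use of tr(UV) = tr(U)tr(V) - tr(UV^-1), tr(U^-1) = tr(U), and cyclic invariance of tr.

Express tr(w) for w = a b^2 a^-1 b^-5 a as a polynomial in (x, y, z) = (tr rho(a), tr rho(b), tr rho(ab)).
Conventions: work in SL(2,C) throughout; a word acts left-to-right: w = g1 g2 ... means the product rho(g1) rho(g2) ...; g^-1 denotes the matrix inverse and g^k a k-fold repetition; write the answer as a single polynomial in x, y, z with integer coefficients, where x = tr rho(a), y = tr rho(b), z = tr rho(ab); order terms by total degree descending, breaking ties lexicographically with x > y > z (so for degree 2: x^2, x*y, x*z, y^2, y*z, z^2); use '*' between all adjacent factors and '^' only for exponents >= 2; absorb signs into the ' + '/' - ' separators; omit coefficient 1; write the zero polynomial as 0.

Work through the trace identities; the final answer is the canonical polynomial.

-x^2*y^6*z + x^3*y^5 + x*y^7 + x*y^5*z^2 + 3*x^2*y^4*z - 3*x^3*y^3 - 7*x*y^5 - 3*x*y^3*z^2 - x^2*y^2*z + x^3*y + 14*x*y^3 + x*y*z^2 - y^2*z - 6*x*y + z

apply: trace(a^2) = trace(a) trace(a) - trace(1) = x^2 - 2
use: trace(a^2 b) = trace(a) trace(b a) - trace(b) = x*z - y
use: trace(b^-1 a^2) = trace(a^2) trace(b) - trace(a^2 b) = x^2*y - x*z - y
use: trace(b^-2 a^2) = trace(b^-1 a^2) trace(b) - trace(b^-1 a^2 b) = x^2*y^2 - x*y*z - x^2 - y^2 + 2
trace(b^2 a) = trace(b) trace(a b) - trace(a) = y*z - x
apply: trace(b^2) = trace(b) trace(b) - trace(1) = y^2 - 2
use: trace(a b^2 a) = trace(a) trace(b^2 a) - trace(b^2) = x*y*z - x^2 - y^2 + 2
use: trace(a^2 b^2 a) = trace(a) trace(a b^2 a) - trace(a b^2) = x^2*y*z - x^3 - x*y^2 - y*z + 3*x
trace(b a b a) = trace(a b) trace(a b) - trace(1)   [split at repeated a] = z^2 - 2
trace(a b a^2 b) = trace(a) trace(b a b a) - trace(b a b) = x*z^2 - y*z - x
trace(a b a^2) = trace(a) trace(a b a) - trace(a b) = x^2*z - x*y - z
trace(a^2 b^2 a b) = trace(b) trace(a b a^2 b) - trace(a b a^2) = x*y*z^2 - x^2*z - y^2*z + z
trace(a^2 b^2 a b^-1) = trace(a^2 b^2 a) trace(b) - trace(a^2 b^2 a b) = x^2*y^2*z - x^3*y - x*y^3 - x*y*z^2 + x^2*z + 3*x*y - z
use: trace(a^2 b^2 a b^-2) = trace(a^2 b^2 a b^-1) trace(b) - trace(a^2 b^2 a) = x^2*y^3*z - x^3*y^2 - x*y^4 - x*y^2*z^2 + x^3 + 4*x*y^2 - 3*x
trace(b^-1 a^2 b^2 a b^-2) = trace(a^2 b^2 a b^-2) trace(b) - trace(a^2 b^2 a b^-1) = x^2*y^4*z - x^3*y^3 - x*y^5 - x*y^3*z^2 - x^2*y^2*z + 2*x^3*y + 5*x*y^3 + x*y*z^2 - x^2*z - 6*x*y + z
use: trace(b^-4 a^2 b^2 a) = trace(b^-1 a^2 b^2 a b^-2) trace(b) - trace(b^-1 a^2 b^2 a b^-1) = x^2*y^5*z - x^3*y^4 - x*y^6 - x*y^4*z^2 - 2*x^2*y^3*z + 3*x^3*y^2 + 6*x*y^4 + 2*x*y^2*z^2 - x^2*y*z - x^3 - 10*x*y^2 + y*z + 3*x
trace(b^-4 a^2 b^2 a^-1) = trace(b^-4 a^2 b^2) trace(a) - trace(b^-4 a^2 b^2 a) = -x^2*y^5*z + x^3*y^4 + x*y^6 + x*y^4*z^2 + 2*x^2*y^3*z - 2*x^3*y^2 - 6*x*y^4 - 2*x*y^2*z^2 + 9*x*y^2 - y*z - x
trace(b^-2 a^2 b^2 a^-1) = trace(b^-2 a^2 b^2) trace(a) - trace(b^-2 a^2 b^2 a) = -x^2*y^3*z + x^3*y^2 + x*y^4 + x*y^2*z^2 - 4*x*y^2 + x
apply: trace(b^-1 a^2 b^2 a^-1) = trace(b^-1 a^2 b^2) trace(a) - trace(b^-1 a^2 b^2 a) = -x^2*y^2*z + x^3*y + x*y^3 + x*y*z^2 - 4*x*y + z
trace(b^-3 a^2 b^2 a^-1) = trace(b^-2 a^2 b^2 a^-1) trace(b) - trace(b^-2 a^2 b^2 a^-1 b) = -x^2*y^4*z + x^3*y^3 + x*y^5 + x*y^3*z^2 + x^2*y^2*z - x^3*y - 5*x*y^3 - x*y*z^2 + 5*x*y - z
apply: trace(a b^2 a^-1 b^-5 a) = trace(b^-4 a^2 b^2 a^-1) trace(b) - trace(b^-4 a^2 b^2 a^-1 b) = -x^2*y^6*z + x^3*y^5 + x*y^7 + x*y^5*z^2 + 3*x^2*y^4*z - 3*x^3*y^3 - 7*x*y^5 - 3*x*y^3*z^2 - x^2*y^2*z + x^3*y + 14*x*y^3 + x*y*z^2 - y^2*z - 6*x*y + z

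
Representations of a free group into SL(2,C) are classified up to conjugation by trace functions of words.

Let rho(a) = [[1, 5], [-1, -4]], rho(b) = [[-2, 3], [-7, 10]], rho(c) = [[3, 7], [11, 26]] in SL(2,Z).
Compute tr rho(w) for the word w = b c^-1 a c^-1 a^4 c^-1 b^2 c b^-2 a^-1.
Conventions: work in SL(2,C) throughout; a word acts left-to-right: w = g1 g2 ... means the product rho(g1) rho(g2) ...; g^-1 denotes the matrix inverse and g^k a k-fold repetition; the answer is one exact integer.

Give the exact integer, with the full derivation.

-113679135556

rho(b) = [[-2, 3], [-7, 10]]
... * rho(c^-1) = [[26, -7], [-11, 3]]  ->  [[-85, 23], [-292, 79]]
... * rho(a) = [[1, 5], [-1, -4]]  ->  [[-108, -517], [-371, -1776]]
... * rho(c^-1) = [[26, -7], [-11, 3]]  ->  [[2879, -795], [9890, -2731]]
... * rho(a) = [[1, 5], [-1, -4]]  ->  [[3674, 17575], [12621, 60374]]
... * rho(a) = [[1, 5], [-1, -4]]  ->  [[-13901, -51930], [-47753, -178391]]
... * rho(a) = [[1, 5], [-1, -4]]  ->  [[38029, 138215], [130638, 474799]]
... * rho(a) = [[1, 5], [-1, -4]]  ->  [[-100186, -362715], [-344161, -1246006]]
... * rho(c^-1) = [[26, -7], [-11, 3]]  ->  [[1385029, -386843], [4757880, -1328891]]
... * rho(b) = [[-2, 3], [-7, 10]]  ->  [[-62157, 286657], [-213523, 984730]]
... * rho(b) = [[-2, 3], [-7, 10]]  ->  [[-1882285, 2680099], [-6466064, 9206731]]
... * rho(c) = [[3, 7], [11, 26]]  ->  [[23834234, 56506579], [81875849, 194112558]]
... * rho(b^-1) = [[10, -3], [7, -2]]  ->  [[633888393, -184515860], [2177546396, -633852663]]
... * rho(b^-1) = [[10, -3], [7, -2]]  ->  [[5047272910, -1532633459], [17338495319, -5264933862]]
... * rho(a^-1) = [[-4, -5], [1, 1]]  ->  [[-21721725099, -26768998009], [-74618915138, -91957410457]]
tr = -21721725099 + -91957410457 = -113679135556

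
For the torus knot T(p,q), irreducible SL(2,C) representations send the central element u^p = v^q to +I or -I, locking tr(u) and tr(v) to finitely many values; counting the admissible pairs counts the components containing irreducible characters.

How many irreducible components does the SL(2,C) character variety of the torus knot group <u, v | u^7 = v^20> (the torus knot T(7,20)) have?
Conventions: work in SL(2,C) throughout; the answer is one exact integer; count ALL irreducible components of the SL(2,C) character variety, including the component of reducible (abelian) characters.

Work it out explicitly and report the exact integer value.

In the torus knot group T(7,20), u^7 = v^20 is central, so an irreducible representation sends it to +I or -I (Schur).
This locks tr(u) to 2*cos(pi*alpha/7), alpha in 1..6, and tr(v) to 2*cos(pi*beta/20), beta in 1..19, on each component of irreducible characters.
u^7 = (-1)^alpha I and v^20 = (-1)^beta I must agree, so alpha and beta have equal parity.
count pairs: odd alpha (3 choices) x odd beta (10), plus even alpha (3) x even beta (9): 3*10 + 3*9 = 57.
Total: 57 irreducible-character components + 1 reducible (abelian) component = 58.

58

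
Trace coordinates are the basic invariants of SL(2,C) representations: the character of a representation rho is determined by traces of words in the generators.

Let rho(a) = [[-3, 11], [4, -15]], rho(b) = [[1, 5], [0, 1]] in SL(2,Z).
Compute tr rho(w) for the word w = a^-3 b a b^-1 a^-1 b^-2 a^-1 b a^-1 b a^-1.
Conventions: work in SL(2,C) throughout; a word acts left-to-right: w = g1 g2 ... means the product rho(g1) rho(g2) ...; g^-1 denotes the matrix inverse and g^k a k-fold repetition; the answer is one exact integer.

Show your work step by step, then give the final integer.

-73392249918

rho(a^-1) = [[-15, -11], [-4, -3]]
... * rho(a^-1) = [[-15, -11], [-4, -3]]  ->  [[269, 198], [72, 53]]
... * rho(a^-1) = [[-15, -11], [-4, -3]]  ->  [[-4827, -3553], [-1292, -951]]
... * rho(b) = [[1, 5], [0, 1]]  ->  [[-4827, -27688], [-1292, -7411]]
... * rho(a) = [[-3, 11], [4, -15]]  ->  [[-96271, 362223], [-25768, 96953]]
... * rho(b^-1) = [[1, -5], [0, 1]]  ->  [[-96271, 843578], [-25768, 225793]]
... * rho(a^-1) = [[-15, -11], [-4, -3]]  ->  [[-1930247, -1471753], [-516652, -393931]]
... * rho(b^-1) = [[1, -5], [0, 1]]  ->  [[-1930247, 8179482], [-516652, 2189329]]
... * rho(b^-1) = [[1, -5], [0, 1]]  ->  [[-1930247, 17830717], [-516652, 4772589]]
... * rho(a^-1) = [[-15, -11], [-4, -3]]  ->  [[-42369163, -32259434], [-11340576, -8634595]]
... * rho(b) = [[1, 5], [0, 1]]  ->  [[-42369163, -244105249], [-11340576, -65337475]]
... * rho(a^-1) = [[-15, -11], [-4, -3]]  ->  [[1611958441, 1198376540], [431458540, 320758761]]
... * rho(b) = [[1, 5], [0, 1]]  ->  [[1611958441, 9258168745], [431458540, 2478051461]]
... * rho(a^-1) = [[-15, -11], [-4, -3]]  ->  [[-61212051595, -45506049086], [-16384083944, -12180198323]]
tr = -61212051595 + -12180198323 = -73392249918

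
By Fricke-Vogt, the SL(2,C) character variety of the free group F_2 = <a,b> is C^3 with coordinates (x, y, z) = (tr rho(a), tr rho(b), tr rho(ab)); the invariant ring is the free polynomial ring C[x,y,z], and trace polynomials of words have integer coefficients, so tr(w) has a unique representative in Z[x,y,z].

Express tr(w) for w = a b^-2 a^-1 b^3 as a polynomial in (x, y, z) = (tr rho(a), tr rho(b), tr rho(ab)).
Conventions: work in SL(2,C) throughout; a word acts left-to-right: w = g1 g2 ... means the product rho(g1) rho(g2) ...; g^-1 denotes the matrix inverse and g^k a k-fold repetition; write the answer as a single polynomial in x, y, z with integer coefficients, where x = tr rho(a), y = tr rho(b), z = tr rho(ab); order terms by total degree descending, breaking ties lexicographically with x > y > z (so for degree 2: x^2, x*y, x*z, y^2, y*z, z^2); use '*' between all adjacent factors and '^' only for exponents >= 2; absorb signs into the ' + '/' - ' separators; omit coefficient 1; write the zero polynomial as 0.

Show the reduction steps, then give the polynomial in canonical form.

trace(b^2 a) = trace(b) trace(a b) - trace(a) = y*z - x
trace(b^2) = trace(b) trace(b) - trace(1) = y^2 - 2
trace(a^2 b^2) = trace(a) trace(b^2 a) - trace(b^2) = x*y*z - x^2 - y^2 + 2
trace(a^2 b) = trace(a) trace(b a) - trace(b) = x*z - y
trace(a b^3 a) = trace(b) trace(a^2 b^2) - trace(a^2 b) = x*y^2*z - x^2*y - y^3 - x*z + 3*y
trace(a b a b) = trace(b a) trace(b a) - trace(1) = z^2 - 2
trace(b a b a b) = trace(b) trace(a b a b) - trace(a b a) = y*z^2 - x*z - y
trace(a b^3 a b) = trace(b) trace(b a b a b) - trace(b a b a) = y^2*z^2 - x*y*z - y^2 - z^2 + 2
trace(a b^3 a b^-1) = trace(a b^3 a) trace(b) - trace(a b^3 a b) = x*y^3*z - x^2*y^2 - y^4 - y^2*z^2 + 4*y^2 + z^2 - 2
trace(b^3 a b^-2 a) = trace(a b^3 a b^-1) trace(b) - trace(a b^3 a) = x*y^4*z - x^2*y^3 - y^5 - y^3*z^2 - x*y^2*z + x^2*y + 5*y^3 + y*z^2 + x*z - 5*y
trace(a b^-2 a^-1 b^3) = trace(b^3 a b^-2) trace(a) - trace(b^3 a b^-2 a) = -x*y^4*z + x^2*y^3 + y^5 + y^3*z^2 + x*y^2*z - x^2*y - 5*y^3 - y*z^2 + 5*y

-x*y^4*z + x^2*y^3 + y^5 + y^3*z^2 + x*y^2*z - x^2*y - 5*y^3 - y*z^2 + 5*y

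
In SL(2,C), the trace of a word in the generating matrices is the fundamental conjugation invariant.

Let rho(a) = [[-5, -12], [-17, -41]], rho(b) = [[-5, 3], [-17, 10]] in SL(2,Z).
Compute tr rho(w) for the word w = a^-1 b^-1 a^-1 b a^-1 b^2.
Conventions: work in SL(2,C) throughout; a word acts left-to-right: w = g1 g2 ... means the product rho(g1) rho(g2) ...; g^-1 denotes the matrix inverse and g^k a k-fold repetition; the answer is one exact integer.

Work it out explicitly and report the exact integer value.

-26158

rho(a^-1) = [[-41, 12], [17, -5]]
... * rho(b^-1) = [[10, -3], [17, -5]]  ->  [[-206, 63], [85, -26]]
... * rho(a^-1) = [[-41, 12], [17, -5]]  ->  [[9517, -2787], [-3927, 1150]]
... * rho(b) = [[-5, 3], [-17, 10]]  ->  [[-206, 681], [85, -281]]
... * rho(a^-1) = [[-41, 12], [17, -5]]  ->  [[20023, -5877], [-8262, 2425]]
... * rho(b) = [[-5, 3], [-17, 10]]  ->  [[-206, 1299], [85, -536]]
... * rho(b) = [[-5, 3], [-17, 10]]  ->  [[-21053, 12372], [8687, -5105]]
tr = -21053 + -5105 = -26158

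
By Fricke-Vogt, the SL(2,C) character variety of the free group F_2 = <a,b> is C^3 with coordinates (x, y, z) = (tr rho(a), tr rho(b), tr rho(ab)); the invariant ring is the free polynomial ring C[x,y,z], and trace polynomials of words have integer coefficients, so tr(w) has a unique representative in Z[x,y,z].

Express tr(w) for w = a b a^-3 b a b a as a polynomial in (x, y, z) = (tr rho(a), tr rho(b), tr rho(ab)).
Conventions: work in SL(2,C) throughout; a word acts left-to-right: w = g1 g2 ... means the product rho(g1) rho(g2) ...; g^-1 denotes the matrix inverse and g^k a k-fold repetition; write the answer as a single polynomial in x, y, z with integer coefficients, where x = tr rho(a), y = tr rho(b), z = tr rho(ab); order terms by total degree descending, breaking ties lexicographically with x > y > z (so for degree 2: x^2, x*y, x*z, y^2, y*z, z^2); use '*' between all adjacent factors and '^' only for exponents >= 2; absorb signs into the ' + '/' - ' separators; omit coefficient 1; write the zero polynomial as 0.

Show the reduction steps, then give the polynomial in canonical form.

apply: tr(b a b a) = tr(b a) * tr(b a) - tr(1)   [split at repeated b] = z^2 - 2
tr(b a b) = tr(b) * tr(a b) - tr(a) = y*z - x
apply: tr(a b a^2 b) = tr(a) * tr(b a b a) - tr(b a b) = x*z^2 - y*z - x
tr(b a^2) = tr(a) * tr(b a) - tr(b) = x*z - y
use: tr(a b a^2) = tr(a) * tr(b a^2) - tr(b a) = x^2*z - x*y - z
apply: tr(b a b a^2 b) = tr(b) * tr(a b a^2 b) - tr(a b a^2) = x*y*z^2 - x^2*z - y^2*z + z
use: tr(b a b a b a) = tr(a b a b) * tr(a b) - tr(b a)   [split at repeated a] = z^3 - 3*z
tr(b a b a b) = tr(b) * tr(a b a b) - tr(a b a) = y*z^2 - x*z - y
tr(b a b a^2 b a) = tr(a) * tr(b a b a b a) - tr(b a b a b) = x*z^3 - y*z^2 - 2*x*z + y
tr(a^-1 b a b a^2 b) = tr(b a b a^2 b) * tr(a) - tr(b a b a^2 b a) = x^2*y*z^2 - x^3*z - x*y^2*z - x*z^3 + y*z^2 + 3*x*z - y
tr(a^-2 b a b a^2 b) = tr(a^-1 b a b a^2 b) * tr(a) - tr(a^-1 b a b a^2 b a) = x^3*y*z^2 - x^4*z - x^2*y^2*z - x^2*z^3 + 4*x^2*z + y^2*z - x*y - z
apply: tr(a b a^-3 b a b a) = tr(a^-2 b a b a^2 b) * tr(a) - tr(a^-2 b a b a^2 b a) = x^4*y*z^2 - x^5*z - x^3*y^2*z - x^3*z^3 - x^2*y*z^2 + 5*x^3*z + 2*x*y^2*z + x*z^3 - x^2*y - y*z^2 - 4*x*z + y

x^4*y*z^2 - x^5*z - x^3*y^2*z - x^3*z^3 - x^2*y*z^2 + 5*x^3*z + 2*x*y^2*z + x*z^3 - x^2*y - y*z^2 - 4*x*z + y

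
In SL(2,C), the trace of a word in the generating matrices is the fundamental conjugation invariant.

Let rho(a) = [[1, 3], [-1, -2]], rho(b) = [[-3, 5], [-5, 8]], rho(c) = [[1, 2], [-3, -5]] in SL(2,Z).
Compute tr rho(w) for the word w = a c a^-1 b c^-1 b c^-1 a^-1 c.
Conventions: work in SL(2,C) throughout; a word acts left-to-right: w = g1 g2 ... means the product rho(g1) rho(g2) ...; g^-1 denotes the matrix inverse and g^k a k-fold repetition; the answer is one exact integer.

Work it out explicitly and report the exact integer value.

rho(a) = [[1, 3], [-1, -2]]
... * rho(c) = [[1, 2], [-3, -5]]  ->  [[-8, -13], [5, 8]]
... * rho(a^-1) = [[-2, -3], [1, 1]]  ->  [[3, 11], [-2, -7]]
... * rho(b) = [[-3, 5], [-5, 8]]  ->  [[-64, 103], [41, -66]]
... * rho(c^-1) = [[-5, -2], [3, 1]]  ->  [[629, 231], [-403, -148]]
... * rho(b) = [[-3, 5], [-5, 8]]  ->  [[-3042, 4993], [1949, -3199]]
... * rho(c^-1) = [[-5, -2], [3, 1]]  ->  [[30189, 11077], [-19342, -7097]]
... * rho(a^-1) = [[-2, -3], [1, 1]]  ->  [[-49301, -79490], [31587, 50929]]
... * rho(c) = [[1, 2], [-3, -5]]  ->  [[189169, 298848], [-121200, -191471]]
tr = 189169 + -191471 = -2302

-2302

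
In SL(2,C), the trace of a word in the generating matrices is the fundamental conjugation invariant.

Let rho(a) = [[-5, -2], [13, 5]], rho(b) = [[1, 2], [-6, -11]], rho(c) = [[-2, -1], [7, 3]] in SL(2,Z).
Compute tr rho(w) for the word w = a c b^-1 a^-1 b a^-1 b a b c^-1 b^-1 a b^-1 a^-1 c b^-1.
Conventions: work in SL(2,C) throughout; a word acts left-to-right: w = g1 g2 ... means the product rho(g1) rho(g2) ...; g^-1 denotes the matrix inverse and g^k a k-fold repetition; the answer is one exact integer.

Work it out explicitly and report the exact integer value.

-1676428771

rho(a) = [[-5, -2], [13, 5]]
... * rho(c) = [[-2, -1], [7, 3]]  ->  [[-4, -1], [9, 2]]
... * rho(b^-1) = [[-11, -2], [6, 1]]  ->  [[38, 7], [-87, -16]]
... * rho(a^-1) = [[5, 2], [-13, -5]]  ->  [[99, 41], [-227, -94]]
... * rho(b) = [[1, 2], [-6, -11]]  ->  [[-147, -253], [337, 580]]
... * rho(a^-1) = [[5, 2], [-13, -5]]  ->  [[2554, 971], [-5855, -2226]]
... * rho(b) = [[1, 2], [-6, -11]]  ->  [[-3272, -5573], [7501, 12776]]
... * rho(a) = [[-5, -2], [13, 5]]  ->  [[-56089, -21321], [128583, 48878]]
... * rho(b) = [[1, 2], [-6, -11]]  ->  [[71837, 122353], [-164685, -280492]]
... * rho(c^-1) = [[3, 1], [-7, -2]]  ->  [[-640960, -172869], [1469389, 396299]]
... * rho(b^-1) = [[-11, -2], [6, 1]]  ->  [[6013346, 1109051], [-13785485, -2542479]]
... * rho(a) = [[-5, -2], [13, 5]]  ->  [[-15649067, -6481437], [35875198, 14858575]]
... * rho(b^-1) = [[-11, -2], [6, 1]]  ->  [[133251115, 24816697], [-305475728, -56891821]]
... * rho(a^-1) = [[5, 2], [-13, -5]]  ->  [[343638514, 142418745], [-787784967, -326492351]]
... * rho(c) = [[-2, -1], [7, 3]]  ->  [[309654187, 83617721], [-709876523, -191692086]]
... * rho(b^-1) = [[-11, -2], [6, 1]]  ->  [[-2904489731, -535690653], [6658489237, 1228060960]]
tr = -2904489731 + 1228060960 = -1676428771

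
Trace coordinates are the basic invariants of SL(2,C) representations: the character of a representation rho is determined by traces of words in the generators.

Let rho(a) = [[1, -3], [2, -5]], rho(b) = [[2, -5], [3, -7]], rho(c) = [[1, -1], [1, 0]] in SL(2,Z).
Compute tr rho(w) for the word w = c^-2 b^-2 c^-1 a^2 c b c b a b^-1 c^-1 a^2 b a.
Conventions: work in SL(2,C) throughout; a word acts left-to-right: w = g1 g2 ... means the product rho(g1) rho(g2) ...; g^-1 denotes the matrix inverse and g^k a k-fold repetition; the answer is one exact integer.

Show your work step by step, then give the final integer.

rho(c^-1) = [[0, 1], [-1, 1]]
... * rho(c^-1) = [[0, 1], [-1, 1]]  ->  [[-1, 1], [-1, 0]]
... * rho(b^-1) = [[-7, 5], [-3, 2]]  ->  [[4, -3], [7, -5]]
... * rho(b^-1) = [[-7, 5], [-3, 2]]  ->  [[-19, 14], [-34, 25]]
... * rho(c^-1) = [[0, 1], [-1, 1]]  ->  [[-14, -5], [-25, -9]]
... * rho(a) = [[1, -3], [2, -5]]  ->  [[-24, 67], [-43, 120]]
... * rho(a) = [[1, -3], [2, -5]]  ->  [[110, -263], [197, -471]]
... * rho(c) = [[1, -1], [1, 0]]  ->  [[-153, -110], [-274, -197]]
... * rho(b) = [[2, -5], [3, -7]]  ->  [[-636, 1535], [-1139, 2749]]
... * rho(c) = [[1, -1], [1, 0]]  ->  [[899, 636], [1610, 1139]]
... * rho(b) = [[2, -5], [3, -7]]  ->  [[3706, -8947], [6637, -16023]]
... * rho(a) = [[1, -3], [2, -5]]  ->  [[-14188, 33617], [-25409, 60204]]
... * rho(b^-1) = [[-7, 5], [-3, 2]]  ->  [[-1535, -3706], [-2749, -6637]]
... * rho(c^-1) = [[0, 1], [-1, 1]]  ->  [[3706, -5241], [6637, -9386]]
... * rho(a) = [[1, -3], [2, -5]]  ->  [[-6776, 15087], [-12135, 27019]]
... * rho(a) = [[1, -3], [2, -5]]  ->  [[23398, -55107], [41903, -98690]]
... * rho(b) = [[2, -5], [3, -7]]  ->  [[-118525, 268759], [-212264, 481315]]
... * rho(a) = [[1, -3], [2, -5]]  ->  [[418993, -988220], [750366, -1769783]]
tr = 418993 + -1769783 = -1350790

-1350790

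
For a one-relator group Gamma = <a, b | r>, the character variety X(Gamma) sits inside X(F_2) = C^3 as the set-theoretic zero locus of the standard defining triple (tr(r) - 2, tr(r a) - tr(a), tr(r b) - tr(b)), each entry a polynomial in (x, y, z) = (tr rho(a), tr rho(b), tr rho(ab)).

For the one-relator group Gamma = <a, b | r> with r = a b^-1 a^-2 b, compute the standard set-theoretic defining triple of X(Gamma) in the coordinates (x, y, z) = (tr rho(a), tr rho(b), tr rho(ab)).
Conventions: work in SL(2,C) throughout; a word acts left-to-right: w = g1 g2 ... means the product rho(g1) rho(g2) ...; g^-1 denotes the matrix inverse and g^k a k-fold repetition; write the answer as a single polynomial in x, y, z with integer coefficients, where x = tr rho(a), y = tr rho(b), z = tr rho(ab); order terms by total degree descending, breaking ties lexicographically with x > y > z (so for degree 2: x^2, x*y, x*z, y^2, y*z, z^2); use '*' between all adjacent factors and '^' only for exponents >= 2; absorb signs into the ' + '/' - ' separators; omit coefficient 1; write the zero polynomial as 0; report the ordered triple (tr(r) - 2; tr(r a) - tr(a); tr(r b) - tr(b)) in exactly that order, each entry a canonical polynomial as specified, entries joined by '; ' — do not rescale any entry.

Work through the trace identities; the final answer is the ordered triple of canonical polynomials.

apply: tr(a^-1 b) = tr(b) * tr(a) - tr(b a) = x*y - z
tr(b a b) = tr(b) * tr(a b) - tr(a) = y*z - x
use: tr(b a b a) = tr(b a) * tr(b a) - tr(1) = z^2 - 2
tr(b a b a^-1) = tr(b a b) * tr(a) - tr(b a b a) = x*y*z - x^2 - z^2 + 2
use: tr(a^-2 b a b) = tr(b a b a^-1) * tr(a) - tr(b a b) = x^2*y*z - x^3 - x*z^2 - y*z + 3*x
tr(a b^-1 a^-2 b) = tr(a^-2 b a) * tr(b) - tr(a^-2 b a b) = -x^2*y*z + x^3 + x*y^2 + x*z^2 - 3*x
apply: tr(a^2 b) = tr(a) * tr(b a) - tr(b)   [square of a] = x*z - y
use: tr(a^2) = tr(a) * tr(a) - tr(1)   [square of a] = x^2 - 2
apply: tr(b a^2 b) = tr(b) * tr(a^2 b) - tr(a^2)   [square of b] = x*y*z - x^2 - y^2 + 2
apply: tr(b a^2 b a) = tr(a) * tr(b a b a) - tr(b a b)   [square of a] = x*z^2 - y*z - x
tr(b a^2 b a^-1) = tr(b a^2 b) * tr(a) - tr(b a^2 b a)   [inverse elimination on a] = x^2*y*z - x^3 - x*y^2 - x*z^2 + y*z + 3*x
apply: tr(a^-2 b a^2 b) = tr(b a^2 b a^-1) * tr(a) - tr(b a^2 b)   [inverse elimination on a] = x^3*y*z - x^4 - x^2*y^2 - x^2*z^2 + 4*x^2 + y^2 - 2
use: tr(a b^-1 a^-2 b a) = tr(a^-2 b a^2) * tr(b) - tr(a^-2 b a^2 b)   [inverse elimination on b] = -x^3*y*z + x^4 + x^2*y^2 + x^2*z^2 - 4*x^2 + 2
tr(b^2) = tr(b) * tr(b) - tr(1) = y^2 - 2
tr(b^2 a b) = tr(b) * tr(b a b) - tr(b a) = y^2*z - x*y - z
tr(b^2 a b a) = tr(b) * tr(a b a b) - tr(a b a) = y*z^2 - x*z - y
tr(a^-1 b^2 a b) = tr(b^2 a b) * tr(a) - tr(b^2 a b a) = x*y^2*z - x^2*y - y*z^2 + y
apply: tr(a^-1 b^2 a b^-1) = tr(a^-1 b^2 a) * tr(b) - tr(a^-1 b^2 a b) = -x*y^2*z + x^2*y + y^3 + y*z^2 - 3*y
apply: tr(a b^-1 a^-2 b^2) = tr(a^-1 b^2 a b^-1) * tr(a) - tr(a^-1 b^2 a b^-1 a) = -x^2*y^2*z + x^3*y + x*y^3 + x*y*z^2 - 3*x*y - z
assemble the triple (tr(r) - 2; tr(r a) - x; tr(r b) - y)

-x^2*y*z + x^3 + x*y^2 + x*z^2 - 3*x - 2; -x^3*y*z + x^4 + x^2*y^2 + x^2*z^2 - 4*x^2 - x + 2; -x^2*y^2*z + x^3*y + x*y^3 + x*y*z^2 - 3*x*y - y - z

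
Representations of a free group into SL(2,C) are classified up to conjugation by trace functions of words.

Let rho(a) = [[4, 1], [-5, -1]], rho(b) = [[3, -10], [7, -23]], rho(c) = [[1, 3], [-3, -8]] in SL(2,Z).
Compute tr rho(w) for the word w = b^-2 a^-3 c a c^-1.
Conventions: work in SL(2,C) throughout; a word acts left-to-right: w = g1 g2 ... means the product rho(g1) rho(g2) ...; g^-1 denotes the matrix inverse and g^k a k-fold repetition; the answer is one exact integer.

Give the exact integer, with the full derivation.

rho(b^-1) = [[-23, 10], [-7, 3]]
... * rho(b^-1) = [[-23, 10], [-7, 3]]  ->  [[459, -200], [140, -61]]
... * rho(a^-1) = [[-1, -1], [5, 4]]  ->  [[-1459, -1259], [-445, -384]]
... * rho(a^-1) = [[-1, -1], [5, 4]]  ->  [[-4836, -3577], [-1475, -1091]]
... * rho(a^-1) = [[-1, -1], [5, 4]]  ->  [[-13049, -9472], [-3980, -2889]]
... * rho(c) = [[1, 3], [-3, -8]]  ->  [[15367, 36629], [4687, 11172]]
... * rho(a) = [[4, 1], [-5, -1]]  ->  [[-121677, -21262], [-37112, -6485]]
... * rho(c^-1) = [[-8, -3], [3, 1]]  ->  [[909630, 343769], [277441, 104851]]
tr = 909630 + 104851 = 1014481

1014481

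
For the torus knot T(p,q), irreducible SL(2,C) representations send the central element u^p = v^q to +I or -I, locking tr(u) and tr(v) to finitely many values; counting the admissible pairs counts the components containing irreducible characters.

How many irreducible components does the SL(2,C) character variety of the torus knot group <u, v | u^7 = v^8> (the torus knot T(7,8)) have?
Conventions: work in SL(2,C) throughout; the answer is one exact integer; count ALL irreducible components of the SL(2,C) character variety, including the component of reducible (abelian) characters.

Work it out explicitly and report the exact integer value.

For T(7,8): irreducibility forces the central element u^7 = v^8 to one of +I, -I.
So on each irreducible component the traces are pinned: tr(u) = 2*cos(pi*alpha/7) with 1 <= alpha <= 6, tr(v) = 2*cos(pi*beta/8) with 1 <= beta <= 7.
The two central values (-1)^alpha I and (-1)^beta I must be the same matrix, so alpha and beta share a parity.
Counting: 3 odd alphas x 4 odd betas + 3 even alphas x 3 even betas = 12 + 9 = 21.
Total: 21 irreducible-character components + 1 reducible (abelian) component = 22.

22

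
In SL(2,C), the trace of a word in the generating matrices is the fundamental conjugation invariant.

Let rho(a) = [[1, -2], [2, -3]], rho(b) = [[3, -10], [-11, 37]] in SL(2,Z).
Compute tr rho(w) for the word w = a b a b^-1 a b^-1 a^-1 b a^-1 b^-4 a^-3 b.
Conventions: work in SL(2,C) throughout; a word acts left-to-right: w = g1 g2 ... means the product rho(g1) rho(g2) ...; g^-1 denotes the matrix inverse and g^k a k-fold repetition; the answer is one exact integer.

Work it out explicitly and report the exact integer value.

10019645398989988

rho(a) = [[1, -2], [2, -3]]
... * rho(b) = [[3, -10], [-11, 37]]  ->  [[25, -84], [39, -131]]
... * rho(a) = [[1, -2], [2, -3]]  ->  [[-143, 202], [-223, 315]]
... * rho(b^-1) = [[37, 10], [11, 3]]  ->  [[-3069, -824], [-4786, -1285]]
... * rho(a) = [[1, -2], [2, -3]]  ->  [[-4717, 8610], [-7356, 13427]]
... * rho(b^-1) = [[37, 10], [11, 3]]  ->  [[-79819, -21340], [-124475, -33279]]
... * rho(a^-1) = [[-3, 2], [-2, 1]]  ->  [[282137, -180978], [439983, -282229]]
... * rho(b) = [[3, -10], [-11, 37]]  ->  [[2837169, -9517556], [4424468, -14842303]]
... * rho(a^-1) = [[-3, 2], [-2, 1]]  ->  [[10523605, -3843218], [16411202, -5993367]]
... * rho(b^-1) = [[37, 10], [11, 3]]  ->  [[347097987, 93706396], [541287437, 146131919]]
... * rho(b^-1) = [[37, 10], [11, 3]]  ->  [[13873395875, 3752099058], [21635086278, 5851270127]]
... * rho(b^-1) = [[37, 10], [11, 3]]  ->  [[554588737013, 149990255924], [864862163683, 233904673161]]
... * rho(b^-1) = [[37, 10], [11, 3]]  ->  [[22169676084645, 5995858137902], [34572851461042, 9350335656313]]
... * rho(a^-1) = [[-3, 2], [-2, 1]]  ->  [[-78500744529739, 50335210307192], [-122419225695752, 78496038578397]]
... * rho(a^-1) = [[-3, 2], [-2, 1]]  ->  [[134831812974833, -106666278752286], [210265599930462, -166342412813107]]
... * rho(a^-1) = [[-3, 2], [-2, 1]]  ->  [[-191162881419927, 162997347197380], [-298111974165172, 254188787047817]]
... * rho(b) = [[3, -10], [-11, 37]]  ->  [[-2366459463430961, 7942530660502330], [-3690412580021503, 12386104862420949]]
tr = -2366459463430961 + 12386104862420949 = 10019645398989988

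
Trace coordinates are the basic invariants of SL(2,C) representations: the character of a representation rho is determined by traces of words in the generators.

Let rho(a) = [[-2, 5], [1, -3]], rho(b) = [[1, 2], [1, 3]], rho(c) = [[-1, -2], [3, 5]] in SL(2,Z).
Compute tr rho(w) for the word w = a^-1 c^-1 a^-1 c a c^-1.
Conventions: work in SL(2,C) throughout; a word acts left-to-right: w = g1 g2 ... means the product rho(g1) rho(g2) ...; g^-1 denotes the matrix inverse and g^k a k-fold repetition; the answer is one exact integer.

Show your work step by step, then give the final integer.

0

rho(a^-1) = [[-3, -5], [-1, -2]]
... * rho(c^-1) = [[5, 2], [-3, -1]]  ->  [[0, -1], [1, 0]]
... * rho(a^-1) = [[-3, -5], [-1, -2]]  ->  [[1, 2], [-3, -5]]
... * rho(c) = [[-1, -2], [3, 5]]  ->  [[5, 8], [-12, -19]]
... * rho(a) = [[-2, 5], [1, -3]]  ->  [[-2, 1], [5, -3]]
... * rho(c^-1) = [[5, 2], [-3, -1]]  ->  [[-13, -5], [34, 13]]
tr = -13 + 13 = 0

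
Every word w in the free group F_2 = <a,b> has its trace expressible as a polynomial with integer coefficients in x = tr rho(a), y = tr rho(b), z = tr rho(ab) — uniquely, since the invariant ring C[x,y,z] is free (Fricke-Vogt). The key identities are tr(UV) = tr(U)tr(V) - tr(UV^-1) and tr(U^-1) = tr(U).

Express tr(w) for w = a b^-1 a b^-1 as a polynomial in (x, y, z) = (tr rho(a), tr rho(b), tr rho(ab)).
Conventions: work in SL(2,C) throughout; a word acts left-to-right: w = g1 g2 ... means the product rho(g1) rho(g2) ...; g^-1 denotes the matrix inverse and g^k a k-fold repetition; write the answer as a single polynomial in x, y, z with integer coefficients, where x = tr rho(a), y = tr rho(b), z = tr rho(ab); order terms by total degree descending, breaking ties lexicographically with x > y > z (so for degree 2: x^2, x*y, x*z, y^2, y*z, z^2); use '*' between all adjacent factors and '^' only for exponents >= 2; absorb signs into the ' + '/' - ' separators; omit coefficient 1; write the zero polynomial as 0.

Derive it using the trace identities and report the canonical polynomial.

reduce: tr(a^2) = tr(a) * tr(a) - tr(1)   [square of a] = x^2 - 2
tr(a^2 b) = tr(a) * tr(b a) - tr(b)   [square of a] = x*z - y
so tr(a b^-1 a) = tr(a^2) * tr(b) - tr(a^2 b)   [inverse elimination on b] = x^2*y - x*z - y
tr(a b a b) = tr(b a) * tr(b a) - tr(1)   [split at a repeated b] = z^2 - 2
so tr(a b^-1 a b) = tr(a b a) * tr(b) - tr(a b a b)   [inverse elimination on b] = x*y*z - y^2 - z^2 + 2
reduce: tr(a b^-1 a b^-1) = tr(a b^-1 a) * tr(b) - tr(a b^-1 a b)   [inverse elimination on b] = x^2*y^2 - 2*x*y*z + z^2 - 2

x^2*y^2 - 2*x*y*z + z^2 - 2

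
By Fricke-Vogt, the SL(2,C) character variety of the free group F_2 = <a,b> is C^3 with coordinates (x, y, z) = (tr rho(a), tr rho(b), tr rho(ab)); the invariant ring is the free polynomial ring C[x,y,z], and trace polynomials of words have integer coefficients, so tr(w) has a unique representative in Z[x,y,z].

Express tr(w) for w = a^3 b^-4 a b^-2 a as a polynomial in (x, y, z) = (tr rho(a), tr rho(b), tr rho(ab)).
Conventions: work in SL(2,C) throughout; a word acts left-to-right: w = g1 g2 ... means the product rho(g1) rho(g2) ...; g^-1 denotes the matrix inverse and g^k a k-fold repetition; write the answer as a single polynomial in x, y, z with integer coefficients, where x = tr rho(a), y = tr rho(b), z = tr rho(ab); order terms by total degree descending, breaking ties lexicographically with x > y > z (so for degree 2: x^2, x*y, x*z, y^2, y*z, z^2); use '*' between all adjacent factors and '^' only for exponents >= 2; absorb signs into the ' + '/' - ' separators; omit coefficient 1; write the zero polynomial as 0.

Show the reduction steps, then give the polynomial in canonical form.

trace(a^2) = trace(a) trace(a) - trace(1) = x^2 - 2
trace(a^3) = trace(a) trace(a^2) - trace(a) = x^3 - 3*x
and trace(a^4) = trace(a) trace(a^3) - trace(a^2) = x^4 - 4*x^2 + 2
trace(a^5) = trace(a) trace(a^4) - trace(a^3) = x^5 - 5*x^3 + 5*x
trace(b a^2) = trace(a) trace(b a) - trace(b) = x*z - y
trace(b a^3) = trace(a) trace(b a^2) - trace(b a) = x^2*z - x*y - z
trace(a b a^3) = trace(a) trace(b a^3) - trace(b a^2) = x^3*z - x^2*y - 2*x*z + y
and trace(a^5 b) = trace(a) trace(a b a^3) - trace(a b a^2) = x^4*z - x^3*y - 3*x^2*z + 2*x*y + z
trace(a b^-1 a^4) = trace(a^5) trace(b) - trace(a^5 b) = x^5*y - x^4*z - 4*x^3*y + 3*x^2*z + 3*x*y - z
trace(b a b a) = trace(a b) trace(a b) - trace(1) = z^2 - 2
trace(b a b) = trace(b) trace(a b) - trace(a) = y*z - x
next, trace(a b a b a) = trace(a) trace(b a b a) - trace(b a b) = x*z^2 - y*z - x
next, trace(a b a b a^2) = trace(a) trace(a b a b a) - trace(a b a b) = x^2*z^2 - x*y*z - x^2 - z^2 + 2
next, trace(a^4 b a b) = trace(a) trace(a b a b a^2) - trace(a b a b a) = x^3*z^2 - x^2*y*z - x^3 - 2*x*z^2 + y*z + 3*x
trace(a b^-1 a^4 b) = trace(a^4 b a) trace(b) - trace(a^4 b a b) = x^4*y*z - x^3*y^2 - x^3*z^2 - 2*x^2*y*z + x^3 + 2*x*y^2 + 2*x*z^2 - 3*x
next, trace(a b^-1 a^4 b^-1) = trace(a b^-1 a^4) trace(b) - trace(a b^-1 a^4 b) = x^5*y^2 - 2*x^4*y*z - 3*x^3*y^2 + x^3*z^2 + 5*x^2*y*z - x^3 + x*y^2 - 2*x*z^2 - y*z + 3*x
trace(b^-1 a b^-1 a^4 b^-1) = trace(a b^-1 a^4 b^-1) trace(b) - trace(a b^-1 a^4) = x^5*y^3 - 2*x^4*y^2*z - x^5*y - 3*x^3*y^3 + x^3*y*z^2 + x^4*z + 5*x^2*y^2*z + 3*x^3*y + x*y^3 - 2*x*y*z^2 - 3*x^2*z - y^2*z + z
next, trace(a b^-1 a^4 b^-3) = trace(b^-1 a b^-1 a^4 b^-1) trace(b) - trace(b^-1 a b^-1 a^4) = x^5*y^4 - 2*x^4*y^3*z - 2*x^5*y^2 - 3*x^3*y^4 + x^3*y^2*z^2 + 3*x^4*y*z + 5*x^2*y^3*z + 6*x^3*y^2 - x^3*z^2 + x*y^4 - 2*x*y^2*z^2 - 8*x^2*y*z - y^3*z + x^3 - x*y^2 + 2*x*z^2 + 2*y*z - 3*x
and trace(a^4 b^-4 a b^-1) = trace(a b^-1 a^4 b^-3) trace(b) - trace(a b^-1 a^4 b^-2) = x^5*y^5 - 2*x^4*y^4*z - 3*x^5*y^3 - 3*x^3*y^5 + x^3*y^3*z^2 + 5*x^4*y^2*z + 5*x^2*y^4*z + x^5*y + 9*x^3*y^3 - 2*x^3*y*z^2 + x*y^5 - 2*x*y^3*z^2 - x^4*z - 13*x^2*y^2*z - y^4*z - 2*x^3*y - 2*x*y^3 + 4*x*y*z^2 + 3*x^2*z + 3*y^2*z - 3*x*y - z
next, trace(b^-1 a^5 b^-1) = trace(b^-1 a^5) trace(b) - trace(b^-1 a^5 b) = x^5*y^2 - x^4*y*z - x^5 - 4*x^3*y^2 + 3*x^2*y*z + 5*x^3 + 3*x*y^2 - y*z - 5*x
and trace(a^5 b^-3) = trace(b^-1 a^5 b^-1) trace(b) - trace(b^-1 a^5) = x^5*y^3 - x^4*y^2*z - 2*x^5*y - 4*x^3*y^3 + x^4*z + 3*x^2*y^2*z + 9*x^3*y + 3*x*y^3 - 3*x^2*z - y^2*z - 8*x*y + z
next, trace(a^4 b^-4 a) = trace(a^5 b^-3) trace(b) - trace(a^5 b^-2) = x^5*y^4 - x^4*y^3*z - 3*x^5*y^2 - 4*x^3*y^4 + 2*x^4*y*z + 3*x^2*y^3*z + x^5 + 13*x^3*y^2 + 3*x*y^4 - 6*x^2*y*z - y^3*z - 5*x^3 - 11*x*y^2 + 2*y*z + 5*x
trace(a^3 b^-4 a b^-2 a) = trace(a^4 b^-4 a b^-1) trace(b) - trace(a^4 b^-4 a) = x^5*y^6 - 2*x^4*y^5*z - 4*x^5*y^4 - 3*x^3*y^6 + x^3*y^4*z^2 + 6*x^4*y^3*z + 5*x^2*y^5*z + 4*x^5*y^2 + 13*x^3*y^4 - 2*x^3*y^2*z^2 + x*y^6 - 2*x*y^4*z^2 - 3*x^4*y*z - 16*x^2*y^3*z - y^5*z - x^5 - 15*x^3*y^2 - 5*x*y^4 + 4*x*y^2*z^2 + 9*x^2*y*z + 4*y^3*z + 5*x^3 + 8*x*y^2 - 3*y*z - 5*x

x^5*y^6 - 2*x^4*y^5*z - 4*x^5*y^4 - 3*x^3*y^6 + x^3*y^4*z^2 + 6*x^4*y^3*z + 5*x^2*y^5*z + 4*x^5*y^2 + 13*x^3*y^4 - 2*x^3*y^2*z^2 + x*y^6 - 2*x*y^4*z^2 - 3*x^4*y*z - 16*x^2*y^3*z - y^5*z - x^5 - 15*x^3*y^2 - 5*x*y^4 + 4*x*y^2*z^2 + 9*x^2*y*z + 4*y^3*z + 5*x^3 + 8*x*y^2 - 3*y*z - 5*x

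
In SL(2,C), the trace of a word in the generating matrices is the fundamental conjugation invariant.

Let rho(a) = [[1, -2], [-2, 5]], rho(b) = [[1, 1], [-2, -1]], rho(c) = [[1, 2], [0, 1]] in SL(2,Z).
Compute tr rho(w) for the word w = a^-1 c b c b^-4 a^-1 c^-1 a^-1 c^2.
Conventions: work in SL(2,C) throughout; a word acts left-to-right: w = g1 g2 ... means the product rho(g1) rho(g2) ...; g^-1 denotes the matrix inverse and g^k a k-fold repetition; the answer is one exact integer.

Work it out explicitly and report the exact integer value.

-978

rho(a^-1) = [[5, 2], [2, 1]]
... * rho(c) = [[1, 2], [0, 1]]  ->  [[5, 12], [2, 5]]
... * rho(b) = [[1, 1], [-2, -1]]  ->  [[-19, -7], [-8, -3]]
... * rho(c) = [[1, 2], [0, 1]]  ->  [[-19, -45], [-8, -19]]
... * rho(b^-1) = [[-1, -1], [2, 1]]  ->  [[-71, -26], [-30, -11]]
... * rho(b^-1) = [[-1, -1], [2, 1]]  ->  [[19, 45], [8, 19]]
... * rho(b^-1) = [[-1, -1], [2, 1]]  ->  [[71, 26], [30, 11]]
... * rho(b^-1) = [[-1, -1], [2, 1]]  ->  [[-19, -45], [-8, -19]]
... * rho(a^-1) = [[5, 2], [2, 1]]  ->  [[-185, -83], [-78, -35]]
... * rho(c^-1) = [[1, -2], [0, 1]]  ->  [[-185, 287], [-78, 121]]
... * rho(a^-1) = [[5, 2], [2, 1]]  ->  [[-351, -83], [-148, -35]]
... * rho(c) = [[1, 2], [0, 1]]  ->  [[-351, -785], [-148, -331]]
... * rho(c) = [[1, 2], [0, 1]]  ->  [[-351, -1487], [-148, -627]]
tr = -351 + -627 = -978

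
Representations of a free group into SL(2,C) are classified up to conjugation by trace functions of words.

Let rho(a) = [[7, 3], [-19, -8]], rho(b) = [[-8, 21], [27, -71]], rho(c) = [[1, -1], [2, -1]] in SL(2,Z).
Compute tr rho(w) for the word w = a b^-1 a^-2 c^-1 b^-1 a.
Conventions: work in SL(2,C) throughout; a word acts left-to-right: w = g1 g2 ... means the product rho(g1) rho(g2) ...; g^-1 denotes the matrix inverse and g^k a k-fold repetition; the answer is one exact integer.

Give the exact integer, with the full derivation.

rho(a) = [[7, 3], [-19, -8]]
... * rho(b^-1) = [[-71, -21], [-27, -8]]  ->  [[-578, -171], [1565, 463]]
... * rho(a^-1) = [[-8, -3], [19, 7]]  ->  [[1375, 537], [-3723, -1454]]
... * rho(a^-1) = [[-8, -3], [19, 7]]  ->  [[-797, -366], [2158, 991]]
... * rho(c^-1) = [[-1, 1], [-2, 1]]  ->  [[1529, -1163], [-4140, 3149]]
... * rho(b^-1) = [[-71, -21], [-27, -8]]  ->  [[-77158, -22805], [208917, 61748]]
... * rho(a) = [[7, 3], [-19, -8]]  ->  [[-106811, -49034], [289207, 132767]]
tr = -106811 + 132767 = 25956

25956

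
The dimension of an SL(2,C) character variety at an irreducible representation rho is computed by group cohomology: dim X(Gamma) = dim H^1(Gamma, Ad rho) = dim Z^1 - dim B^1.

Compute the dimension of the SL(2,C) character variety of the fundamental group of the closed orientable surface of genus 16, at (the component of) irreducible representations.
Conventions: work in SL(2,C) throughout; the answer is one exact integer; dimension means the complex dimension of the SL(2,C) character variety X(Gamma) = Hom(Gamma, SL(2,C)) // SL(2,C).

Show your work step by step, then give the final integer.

90

pi_1 of the closed genus-16 surface has 32 generators bound by the single product-of-commutators relator.
A cocycle assigns one sl_2 vector per generator subject to the relator condition d_2(z) = 0: dim of the unconstrained space is 3*2g = 96.
H^2 = coker(d_2) is dual to H^0 = 0 at irreducible rho (Poincare duality), so d_2 is onto: dim Z^1 = 93.
As always at irreducible rho, dim B^1 = 3.
Hence dim X = 93 - 3 = 90.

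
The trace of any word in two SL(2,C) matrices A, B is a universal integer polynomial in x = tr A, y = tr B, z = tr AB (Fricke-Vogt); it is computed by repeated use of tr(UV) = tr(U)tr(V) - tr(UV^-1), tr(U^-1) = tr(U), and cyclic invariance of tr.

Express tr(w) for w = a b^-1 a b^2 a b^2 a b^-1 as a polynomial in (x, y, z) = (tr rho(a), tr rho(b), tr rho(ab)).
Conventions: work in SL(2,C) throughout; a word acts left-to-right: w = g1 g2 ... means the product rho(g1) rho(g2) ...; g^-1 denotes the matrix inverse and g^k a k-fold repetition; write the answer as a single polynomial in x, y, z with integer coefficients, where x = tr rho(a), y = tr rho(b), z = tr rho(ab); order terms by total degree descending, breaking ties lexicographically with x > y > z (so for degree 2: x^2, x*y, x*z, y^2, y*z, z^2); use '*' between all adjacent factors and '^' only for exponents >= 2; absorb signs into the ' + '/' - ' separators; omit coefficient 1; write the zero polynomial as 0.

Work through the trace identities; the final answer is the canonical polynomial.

trace(b a b a) = trace(b a)*trace(b a) - trace(1)  (split on b) = z^2 - 2
trace(b a b) = trace(b)*trace(a b) - trace(a)  (reduce the b square) = y*z - x
trace(b a b a^2) = trace(a)*trace(b a b a) - trace(b a b)  (reduce the a square) = x*z^2 - y*z - x
trace(a^3 b a b) = trace(a)*trace(b a b a^2) - trace(b a b a)  (reduce the a square) = x^2*z^2 - x*y*z - x^2 - z^2 + 2
trace(a b a) = trace(a)*trace(b a) - trace(b)  (reduce the a square) = x*z - y
trace(b a^3) = trace(a)*trace(a b a) - trace(a b)  (reduce the a square) = x^2*z - x*y - z
trace(a^3 b a) = trace(a)*trace(b a^3) - trace(b a^2)  (reduce the a square) = x^3*z - x^2*y - 2*x*z + y
trace(a b^2 a^3 b) = trace(b)*trace(a^3 b a b) - trace(a^3 b a)  (reduce the b square) = x^2*y*z^2 - x^3*z - x*y^2*z - y*z^2 + 2*x*z + y
trace(a^2) = trace(a)*trace(a) - trace(1)  (reduce the a square) = x^2 - 2
trace(b^2 a^2) = trace(b)*trace(a^2 b) - trace(a^2)  (reduce the b square) = x*y*z - x^2 - y^2 + 2
trace(a^2 b^2 a) = trace(a)*trace(b^2 a^2) - trace(b^2 a)  (reduce the a square) = x^2*y*z - x^3 - x*y^2 - y*z + 3*x
trace(a b^2 a^3) = trace(a)*trace(a^2 b^2 a) - trace(a^2 b^2)  (reduce the a square) = x^3*y*z - x^4 - x^2*y^2 - 2*x*y*z + 4*x^2 + y^2 - 2
trace(a b^2 a b^2 a^2) = trace(b)*trace(a b^2 a^3 b) - trace(a b^2 a^3)  (reduce the b square) = x^2*y^2*z^2 - 2*x^3*y*z - x*y^3*z + x^4 + x^2*y^2 - y^2*z^2 + 4*x*y*z - 4*x^2 + 2
trace(a b a b a b) = trace(b a)*trace(b a b a) - trace(b^-1 a^-1)  (split on b) = z^3 - 3*z
trace(a b^2 a b a b) = trace(b)*trace(a b a b a b) - trace(a b a b a)  (reduce the b square) = y*z^3 - x*z^2 - 2*y*z + x
trace(b^2 a b a) = trace(b)*trace(a b a b) - trace(a b a)  (reduce the b square) = y*z^2 - x*z - y
trace(b^2 a b) = trace(b)*trace(b a b) - trace(b a)  (reduce the b square) = y^2*z - x*y - z
trace(a b^2 a b a) = trace(a)*trace(b^2 a b a) - trace(b^2 a b)  (reduce the a square) = x*y*z^2 - x^2*z - y^2*z + z
trace(b a b^2 a b^2 a) = trace(b)*trace(a b^2 a b a b) - trace(a b^2 a b a)  (reduce the b square) = y^2*z^3 - 2*x*y*z^2 + x^2*z - y^2*z + x*y - z
trace(a b^3 a b) = trace(b)*trace(b a b a b) - trace(b a b a)  (reduce the b square) = y^2*z^2 - x*y*z - y^2 - z^2 + 2
trace(b^2) = trace(b)*trace(b) - trace(1)  (reduce the b square) = y^2 - 2
trace(b^3) = trace(b)*trace(b^2) - trace(b)  (reduce the b square) = y^3 - 3*y
trace(a b^3 a) = trace(a)*trace(b^3 a) - trace(b^3)  (reduce the a square) = x*y^2*z - x^2*y - y^3 - x*z + 3*y
trace(b a b^2 a b^2) = trace(b)*trace(a b^3 a b) - trace(a b^3 a)  (reduce the b square) = y^3*z^2 - 2*x*y^2*z + x^2*y - y*z^2 + x*z - y
trace(a b^2 a b^2 a^2 b) = trace(a)*trace(b a b^2 a b^2 a) - trace(b a b^2 a b^2)  (reduce the a square) = x*y^2*z^3 - 2*x^2*y*z^2 - y^3*z^2 + x^3*z + x*y^2*z + y*z^2 - 2*x*z + y
trace(a b^-1 a b^2 a b^2 a) = trace(a b^2 a b^2 a^2)*trace(b) - trace(a b^2 a b^2 a^2 b)  (eliminate b^-1) = x^2*y^3*z^2 - 2*x^3*y^2*z - x*y^4*z - x*y^2*z^3 + x^4*y + x^2*y^3 + 2*x^2*y*z^2 - x^3*z + 3*x*y^2*z - 4*x^2*y - y*z^2 + 2*x*z + y
trace(a b a^2 b^2 a b) = trace(a)*trace(b^2 a b a b a) - trace(b^2 a b a b)  (reduce the a square) = x*y*z^3 - x^2*z^2 - y^2*z^2 - x*y*z + x^2 + y^2 + z^2 - 2
trace(b^2 a^2 b a) = trace(a)*trace(b a b^2 a) - trace(b a b^2)  (reduce the a square) = x*y*z^2 - x^2*z - y^2*z + z
trace(a b a^2 b^2 a) = trace(a)*trace(b^2 a^2 b a) - trace(b^2 a^2 b)  (reduce the a square) = x^2*y*z^2 - x^3*z - 2*x*y^2*z + x^2*y + y^3 + 2*x*z - 3*y
trace(a b^2 a b^2 a b a) = trace(b)*trace(a b a^2 b^2 a b) - trace(a b a^2 b^2 a)  (reduce the b square) = x*y^2*z^3 - 2*x^2*y*z^2 - y^3*z^2 + x^3*z + x*y^2*z + y*z^2 - 2*x*z + y
trace(a b a b a b a b) = trace(b a b a)*trace(b a b a) - trace(1)  (split on b) = z^4 - 4*z^2 + 2
trace(a b a b a b a) = trace(a)*trace(b a b a b a) - trace(b a b a b)  (reduce the a square) = x*z^3 - y*z^2 - 2*x*z + y
trace(a b^2 a b a b a b) = trace(b)*trace(a b a b a b a b) - trace(a b a b a b a)  (reduce the b square) = y*z^4 - x*z^3 - 3*y*z^2 + 2*x*z + y
trace(a b^2 a b^2 a b a b) = trace(b)*trace(a b^2 a b a b a b) - trace(a b^2 a b a b a)  (reduce the b square) = y^2*z^4 - 2*x*y*z^3 + x^2*z^2 - 2*y^2*z^2 + 3*x*y*z - x^2 - z^2 + 2
trace(a b^-1 a b^2 a b^2 a b) = trace(a b^2 a b^2 a b a)*trace(b) - trace(a b^2 a b^2 a b a b)  (eliminate b^-1) = x*y^3*z^3 - 2*x^2*y^2*z^2 - y^4*z^2 - y^2*z^4 + x^3*y*z + x*y^3*z + 2*x*y*z^3 - x^2*z^2 + 3*y^2*z^2 - 5*x*y*z + x^2 + y^2 + z^2 - 2
trace(a b^-1 a b^2 a b^2 a b^-1) = trace(a b^-1 a b^2 a b^2 a)*trace(b) - trace(a b^-1 a b^2 a b^2 a b)  (eliminate b^-1) = x^2*y^4*z^2 - 2*x^3*y^3*z - x*y^5*z - 2*x*y^3*z^3 + x^4*y^2 + x^2*y^4 + 4*x^2*y^2*z^2 + y^4*z^2 + y^2*z^4 - 2*x^3*y*z + 2*x*y^3*z - 2*x*y*z^3 - 4*x^2*y^2 + x^2*z^2 - 4*y^2*z^2 + 7*x*y*z - x^2 - z^2 + 2

x^2*y^4*z^2 - 2*x^3*y^3*z - x*y^5*z - 2*x*y^3*z^3 + x^4*y^2 + x^2*y^4 + 4*x^2*y^2*z^2 + y^4*z^2 + y^2*z^4 - 2*x^3*y*z + 2*x*y^3*z - 2*x*y*z^3 - 4*x^2*y^2 + x^2*z^2 - 4*y^2*z^2 + 7*x*y*z - x^2 - z^2 + 2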